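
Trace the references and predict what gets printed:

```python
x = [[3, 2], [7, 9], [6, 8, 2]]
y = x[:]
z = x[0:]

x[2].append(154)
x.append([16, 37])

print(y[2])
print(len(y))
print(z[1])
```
[6, 8, 2, 154]
3
[7, 9]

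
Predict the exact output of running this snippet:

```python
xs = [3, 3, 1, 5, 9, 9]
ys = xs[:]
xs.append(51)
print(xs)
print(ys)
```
[3, 3, 1, 5, 9, 9, 51]
[3, 3, 1, 5, 9, 9]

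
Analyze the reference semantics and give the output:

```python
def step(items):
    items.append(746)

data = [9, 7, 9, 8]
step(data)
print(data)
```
[9, 7, 9, 8, 746]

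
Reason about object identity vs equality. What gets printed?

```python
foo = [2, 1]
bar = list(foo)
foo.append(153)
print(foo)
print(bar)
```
[2, 1, 153]
[2, 1]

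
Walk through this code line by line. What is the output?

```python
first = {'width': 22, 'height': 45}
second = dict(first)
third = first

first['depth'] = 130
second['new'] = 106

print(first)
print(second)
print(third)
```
{'width': 22, 'height': 45, 'depth': 130}
{'width': 22, 'height': 45, 'new': 106}
{'width': 22, 'height': 45, 'depth': 130}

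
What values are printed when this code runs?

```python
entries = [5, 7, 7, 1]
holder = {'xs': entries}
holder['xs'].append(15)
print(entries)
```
[5, 7, 7, 1, 15]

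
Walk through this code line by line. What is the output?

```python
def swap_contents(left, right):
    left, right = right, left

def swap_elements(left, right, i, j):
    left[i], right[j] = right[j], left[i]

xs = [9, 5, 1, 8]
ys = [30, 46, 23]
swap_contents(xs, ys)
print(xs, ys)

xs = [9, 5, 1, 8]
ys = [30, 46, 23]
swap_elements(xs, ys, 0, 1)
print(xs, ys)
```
[9, 5, 1, 8] [30, 46, 23]
[46, 5, 1, 8] [30, 9, 23]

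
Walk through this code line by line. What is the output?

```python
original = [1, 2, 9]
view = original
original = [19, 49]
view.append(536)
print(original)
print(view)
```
[19, 49]
[1, 2, 9, 536]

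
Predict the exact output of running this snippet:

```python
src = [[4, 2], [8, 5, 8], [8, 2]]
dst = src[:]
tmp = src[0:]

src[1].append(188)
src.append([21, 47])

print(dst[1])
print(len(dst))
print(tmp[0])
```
[8, 5, 8, 188]
3
[4, 2]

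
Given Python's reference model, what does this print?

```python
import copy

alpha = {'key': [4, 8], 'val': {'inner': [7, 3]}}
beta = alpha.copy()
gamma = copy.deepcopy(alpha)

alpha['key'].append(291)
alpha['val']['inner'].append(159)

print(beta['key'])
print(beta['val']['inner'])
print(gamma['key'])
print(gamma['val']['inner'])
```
[4, 8, 291]
[7, 3, 159]
[4, 8]
[7, 3]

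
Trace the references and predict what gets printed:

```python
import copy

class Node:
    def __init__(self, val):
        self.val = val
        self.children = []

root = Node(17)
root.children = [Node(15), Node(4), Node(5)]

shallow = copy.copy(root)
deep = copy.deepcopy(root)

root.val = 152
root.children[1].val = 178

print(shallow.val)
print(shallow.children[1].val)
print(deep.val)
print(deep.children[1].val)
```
17
178
17
4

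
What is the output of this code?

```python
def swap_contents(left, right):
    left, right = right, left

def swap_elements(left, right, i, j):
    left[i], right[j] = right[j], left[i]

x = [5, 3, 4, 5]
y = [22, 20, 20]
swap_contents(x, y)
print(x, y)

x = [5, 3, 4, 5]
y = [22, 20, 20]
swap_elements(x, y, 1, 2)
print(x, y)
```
[5, 3, 4, 5] [22, 20, 20]
[5, 20, 4, 5] [22, 20, 3]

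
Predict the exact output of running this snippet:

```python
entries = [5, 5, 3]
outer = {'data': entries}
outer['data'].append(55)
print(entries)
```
[5, 5, 3, 55]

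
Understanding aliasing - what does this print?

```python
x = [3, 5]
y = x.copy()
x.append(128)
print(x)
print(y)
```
[3, 5, 128]
[3, 5]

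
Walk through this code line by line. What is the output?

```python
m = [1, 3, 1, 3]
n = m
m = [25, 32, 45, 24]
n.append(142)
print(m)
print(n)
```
[25, 32, 45, 24]
[1, 3, 1, 3, 142]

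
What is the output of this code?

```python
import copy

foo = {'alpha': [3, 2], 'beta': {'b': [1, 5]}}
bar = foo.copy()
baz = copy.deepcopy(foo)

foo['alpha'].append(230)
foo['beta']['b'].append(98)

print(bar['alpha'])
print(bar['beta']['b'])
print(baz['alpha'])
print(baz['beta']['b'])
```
[3, 2, 230]
[1, 5, 98]
[3, 2]
[1, 5]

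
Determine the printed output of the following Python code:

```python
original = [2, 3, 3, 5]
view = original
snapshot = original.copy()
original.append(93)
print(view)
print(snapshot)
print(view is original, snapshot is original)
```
[2, 3, 3, 5, 93]
[2, 3, 3, 5]
True False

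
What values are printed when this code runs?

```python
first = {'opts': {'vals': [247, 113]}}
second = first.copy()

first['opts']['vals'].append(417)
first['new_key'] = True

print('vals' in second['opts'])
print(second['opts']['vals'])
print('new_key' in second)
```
True
[247, 113, 417]
False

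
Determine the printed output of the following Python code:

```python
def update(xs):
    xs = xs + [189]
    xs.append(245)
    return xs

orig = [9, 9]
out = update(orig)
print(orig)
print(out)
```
[9, 9]
[9, 9, 189, 245]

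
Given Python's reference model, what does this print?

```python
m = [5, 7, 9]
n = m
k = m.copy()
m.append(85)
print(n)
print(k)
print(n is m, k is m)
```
[5, 7, 9, 85]
[5, 7, 9]
True False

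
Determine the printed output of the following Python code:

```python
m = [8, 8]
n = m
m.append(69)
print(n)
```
[8, 8, 69]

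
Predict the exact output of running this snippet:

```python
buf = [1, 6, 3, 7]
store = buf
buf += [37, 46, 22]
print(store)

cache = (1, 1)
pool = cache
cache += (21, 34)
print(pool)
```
[1, 6, 3, 7, 37, 46, 22]
(1, 1)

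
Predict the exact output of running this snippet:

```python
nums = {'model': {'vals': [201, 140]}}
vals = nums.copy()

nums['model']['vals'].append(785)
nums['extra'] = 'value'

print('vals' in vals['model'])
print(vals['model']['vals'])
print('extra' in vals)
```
True
[201, 140, 785]
False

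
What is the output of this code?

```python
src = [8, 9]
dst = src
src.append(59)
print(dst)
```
[8, 9, 59]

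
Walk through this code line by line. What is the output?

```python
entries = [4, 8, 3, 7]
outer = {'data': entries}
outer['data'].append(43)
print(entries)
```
[4, 8, 3, 7, 43]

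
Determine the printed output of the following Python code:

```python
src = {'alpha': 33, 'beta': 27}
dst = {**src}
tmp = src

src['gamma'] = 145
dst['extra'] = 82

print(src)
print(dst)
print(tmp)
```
{'alpha': 33, 'beta': 27, 'gamma': 145}
{'alpha': 33, 'beta': 27, 'extra': 82}
{'alpha': 33, 'beta': 27, 'gamma': 145}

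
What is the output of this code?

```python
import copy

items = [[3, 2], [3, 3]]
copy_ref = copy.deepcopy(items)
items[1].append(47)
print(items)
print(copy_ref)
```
[[3, 2], [3, 3, 47]]
[[3, 2], [3, 3]]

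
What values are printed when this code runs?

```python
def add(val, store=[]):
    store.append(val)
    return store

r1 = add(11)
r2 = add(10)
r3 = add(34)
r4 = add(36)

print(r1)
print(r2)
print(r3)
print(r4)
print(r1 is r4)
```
[11, 10, 34, 36]
[11, 10, 34, 36]
[11, 10, 34, 36]
[11, 10, 34, 36]
True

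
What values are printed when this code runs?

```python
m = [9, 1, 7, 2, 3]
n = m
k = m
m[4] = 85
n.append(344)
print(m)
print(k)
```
[9, 1, 7, 2, 85, 344]
[9, 1, 7, 2, 85, 344]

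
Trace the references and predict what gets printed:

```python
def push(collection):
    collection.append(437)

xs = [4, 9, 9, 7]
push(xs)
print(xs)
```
[4, 9, 9, 7, 437]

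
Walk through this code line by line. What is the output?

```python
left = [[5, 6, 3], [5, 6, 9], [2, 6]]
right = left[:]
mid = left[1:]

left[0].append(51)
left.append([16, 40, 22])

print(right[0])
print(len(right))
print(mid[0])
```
[5, 6, 3, 51]
3
[5, 6, 9]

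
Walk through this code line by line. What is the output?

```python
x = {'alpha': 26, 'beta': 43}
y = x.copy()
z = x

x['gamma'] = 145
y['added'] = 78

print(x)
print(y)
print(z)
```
{'alpha': 26, 'beta': 43, 'gamma': 145}
{'alpha': 26, 'beta': 43, 'added': 78}
{'alpha': 26, 'beta': 43, 'gamma': 145}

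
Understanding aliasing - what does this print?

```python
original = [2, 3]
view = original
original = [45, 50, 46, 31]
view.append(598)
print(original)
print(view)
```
[45, 50, 46, 31]
[2, 3, 598]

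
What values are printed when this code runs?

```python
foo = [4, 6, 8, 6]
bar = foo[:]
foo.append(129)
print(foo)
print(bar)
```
[4, 6, 8, 6, 129]
[4, 6, 8, 6]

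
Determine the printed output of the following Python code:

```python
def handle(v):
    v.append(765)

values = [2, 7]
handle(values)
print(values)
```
[2, 7, 765]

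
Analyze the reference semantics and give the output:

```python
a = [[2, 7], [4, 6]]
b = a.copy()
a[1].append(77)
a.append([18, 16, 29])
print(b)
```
[[2, 7], [4, 6, 77]]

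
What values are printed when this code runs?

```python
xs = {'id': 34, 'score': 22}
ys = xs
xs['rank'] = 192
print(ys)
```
{'id': 34, 'score': 22, 'rank': 192}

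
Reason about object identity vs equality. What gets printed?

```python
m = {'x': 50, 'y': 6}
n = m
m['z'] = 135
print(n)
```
{'x': 50, 'y': 6, 'z': 135}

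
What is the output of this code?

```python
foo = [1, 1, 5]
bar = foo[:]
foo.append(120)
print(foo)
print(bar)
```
[1, 1, 5, 120]
[1, 1, 5]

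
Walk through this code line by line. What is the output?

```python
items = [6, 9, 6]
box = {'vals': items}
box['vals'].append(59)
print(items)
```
[6, 9, 6, 59]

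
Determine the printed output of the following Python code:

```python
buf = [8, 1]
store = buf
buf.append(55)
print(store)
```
[8, 1, 55]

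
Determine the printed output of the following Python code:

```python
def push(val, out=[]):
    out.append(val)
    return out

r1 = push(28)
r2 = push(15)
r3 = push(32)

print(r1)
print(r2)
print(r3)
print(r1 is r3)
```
[28, 15, 32]
[28, 15, 32]
[28, 15, 32]
True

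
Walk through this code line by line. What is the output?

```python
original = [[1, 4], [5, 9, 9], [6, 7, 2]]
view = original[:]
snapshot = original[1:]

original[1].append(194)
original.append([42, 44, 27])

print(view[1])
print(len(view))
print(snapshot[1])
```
[5, 9, 9, 194]
3
[6, 7, 2]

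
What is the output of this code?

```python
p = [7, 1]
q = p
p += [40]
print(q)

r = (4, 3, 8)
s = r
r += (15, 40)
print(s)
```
[7, 1, 40]
(4, 3, 8)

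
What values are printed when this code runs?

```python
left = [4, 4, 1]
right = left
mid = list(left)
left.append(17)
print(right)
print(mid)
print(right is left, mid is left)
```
[4, 4, 1, 17]
[4, 4, 1]
True False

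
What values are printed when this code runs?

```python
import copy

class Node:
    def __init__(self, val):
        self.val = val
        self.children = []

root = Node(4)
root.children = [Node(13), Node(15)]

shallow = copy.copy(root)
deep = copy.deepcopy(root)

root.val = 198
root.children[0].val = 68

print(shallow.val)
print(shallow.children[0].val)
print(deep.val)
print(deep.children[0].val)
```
4
68
4
13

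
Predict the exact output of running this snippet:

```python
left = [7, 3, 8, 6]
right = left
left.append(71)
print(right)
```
[7, 3, 8, 6, 71]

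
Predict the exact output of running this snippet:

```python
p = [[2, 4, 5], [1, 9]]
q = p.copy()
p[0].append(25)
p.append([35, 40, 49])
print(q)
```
[[2, 4, 5, 25], [1, 9]]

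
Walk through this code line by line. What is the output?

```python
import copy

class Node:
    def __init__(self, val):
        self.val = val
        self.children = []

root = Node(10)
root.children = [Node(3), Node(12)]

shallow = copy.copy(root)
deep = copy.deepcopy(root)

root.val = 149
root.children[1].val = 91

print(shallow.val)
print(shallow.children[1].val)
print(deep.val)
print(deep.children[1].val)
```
10
91
10
12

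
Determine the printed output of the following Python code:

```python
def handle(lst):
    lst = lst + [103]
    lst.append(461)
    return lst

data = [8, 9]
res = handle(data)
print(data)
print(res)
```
[8, 9]
[8, 9, 103, 461]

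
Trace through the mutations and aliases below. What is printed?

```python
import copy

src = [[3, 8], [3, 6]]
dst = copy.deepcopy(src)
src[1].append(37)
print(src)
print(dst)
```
[[3, 8], [3, 6, 37]]
[[3, 8], [3, 6]]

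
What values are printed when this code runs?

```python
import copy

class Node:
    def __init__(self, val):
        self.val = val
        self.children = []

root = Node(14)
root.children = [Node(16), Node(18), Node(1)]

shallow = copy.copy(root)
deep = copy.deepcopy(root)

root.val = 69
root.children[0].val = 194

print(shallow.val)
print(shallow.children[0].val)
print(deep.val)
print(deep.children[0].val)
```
14
194
14
16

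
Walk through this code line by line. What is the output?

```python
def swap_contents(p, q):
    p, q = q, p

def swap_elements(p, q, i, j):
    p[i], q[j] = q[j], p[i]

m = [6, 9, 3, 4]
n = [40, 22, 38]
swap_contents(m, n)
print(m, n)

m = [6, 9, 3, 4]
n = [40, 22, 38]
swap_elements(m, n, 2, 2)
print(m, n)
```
[6, 9, 3, 4] [40, 22, 38]
[6, 9, 38, 4] [40, 22, 3]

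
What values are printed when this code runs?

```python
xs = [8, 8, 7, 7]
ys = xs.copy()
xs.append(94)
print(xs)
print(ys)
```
[8, 8, 7, 7, 94]
[8, 8, 7, 7]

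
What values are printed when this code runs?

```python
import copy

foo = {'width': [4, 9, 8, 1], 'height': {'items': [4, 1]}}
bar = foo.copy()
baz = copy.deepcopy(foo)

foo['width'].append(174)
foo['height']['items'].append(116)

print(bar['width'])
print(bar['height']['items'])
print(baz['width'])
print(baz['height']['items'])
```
[4, 9, 8, 1, 174]
[4, 1, 116]
[4, 9, 8, 1]
[4, 1]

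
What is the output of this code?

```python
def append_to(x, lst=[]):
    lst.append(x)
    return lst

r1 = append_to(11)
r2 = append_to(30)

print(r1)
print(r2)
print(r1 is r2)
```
[11, 30]
[11, 30]
True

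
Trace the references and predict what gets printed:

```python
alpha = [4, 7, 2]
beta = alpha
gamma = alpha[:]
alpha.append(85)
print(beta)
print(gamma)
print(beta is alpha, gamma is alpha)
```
[4, 7, 2, 85]
[4, 7, 2]
True False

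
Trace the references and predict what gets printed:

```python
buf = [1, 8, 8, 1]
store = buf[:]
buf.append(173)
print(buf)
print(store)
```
[1, 8, 8, 1, 173]
[1, 8, 8, 1]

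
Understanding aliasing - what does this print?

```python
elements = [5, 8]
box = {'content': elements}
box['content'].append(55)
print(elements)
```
[5, 8, 55]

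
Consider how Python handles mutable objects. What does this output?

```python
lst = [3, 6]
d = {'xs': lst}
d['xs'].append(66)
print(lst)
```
[3, 6, 66]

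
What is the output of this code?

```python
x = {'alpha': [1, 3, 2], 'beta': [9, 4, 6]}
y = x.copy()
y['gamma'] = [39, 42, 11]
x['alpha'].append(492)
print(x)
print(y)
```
{'alpha': [1, 3, 2, 492], 'beta': [9, 4, 6]}
{'alpha': [1, 3, 2, 492], 'beta': [9, 4, 6], 'gamma': [39, 42, 11]}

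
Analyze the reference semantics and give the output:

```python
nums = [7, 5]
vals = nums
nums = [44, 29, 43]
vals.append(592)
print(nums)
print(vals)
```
[44, 29, 43]
[7, 5, 592]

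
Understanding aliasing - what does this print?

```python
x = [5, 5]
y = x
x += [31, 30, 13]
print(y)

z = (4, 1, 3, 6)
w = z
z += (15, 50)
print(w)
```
[5, 5, 31, 30, 13]
(4, 1, 3, 6)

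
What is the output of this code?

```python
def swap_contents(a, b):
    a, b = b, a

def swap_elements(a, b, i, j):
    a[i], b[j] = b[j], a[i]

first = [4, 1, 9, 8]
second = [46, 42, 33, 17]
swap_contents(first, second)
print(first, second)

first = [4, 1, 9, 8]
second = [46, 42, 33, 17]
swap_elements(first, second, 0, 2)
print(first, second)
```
[4, 1, 9, 8] [46, 42, 33, 17]
[33, 1, 9, 8] [46, 42, 4, 17]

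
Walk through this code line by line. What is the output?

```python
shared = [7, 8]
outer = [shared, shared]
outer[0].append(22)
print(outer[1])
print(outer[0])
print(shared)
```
[7, 8, 22]
[7, 8, 22]
[7, 8, 22]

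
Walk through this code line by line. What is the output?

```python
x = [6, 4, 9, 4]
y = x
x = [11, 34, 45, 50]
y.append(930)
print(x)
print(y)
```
[11, 34, 45, 50]
[6, 4, 9, 4, 930]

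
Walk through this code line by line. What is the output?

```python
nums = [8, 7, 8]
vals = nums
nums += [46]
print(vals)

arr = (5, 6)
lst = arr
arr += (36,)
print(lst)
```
[8, 7, 8, 46]
(5, 6)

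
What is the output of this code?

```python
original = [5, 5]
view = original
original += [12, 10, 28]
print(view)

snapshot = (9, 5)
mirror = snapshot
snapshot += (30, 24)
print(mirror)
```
[5, 5, 12, 10, 28]
(9, 5)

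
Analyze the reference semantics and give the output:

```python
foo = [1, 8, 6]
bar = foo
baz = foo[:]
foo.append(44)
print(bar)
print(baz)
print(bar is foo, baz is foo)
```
[1, 8, 6, 44]
[1, 8, 6]
True False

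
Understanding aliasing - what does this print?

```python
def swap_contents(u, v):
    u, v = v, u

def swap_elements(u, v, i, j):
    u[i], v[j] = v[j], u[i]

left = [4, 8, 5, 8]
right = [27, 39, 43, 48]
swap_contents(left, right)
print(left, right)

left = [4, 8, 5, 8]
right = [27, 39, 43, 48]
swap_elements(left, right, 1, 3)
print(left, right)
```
[4, 8, 5, 8] [27, 39, 43, 48]
[4, 48, 5, 8] [27, 39, 43, 8]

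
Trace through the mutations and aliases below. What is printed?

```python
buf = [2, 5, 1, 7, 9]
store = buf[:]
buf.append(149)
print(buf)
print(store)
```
[2, 5, 1, 7, 9, 149]
[2, 5, 1, 7, 9]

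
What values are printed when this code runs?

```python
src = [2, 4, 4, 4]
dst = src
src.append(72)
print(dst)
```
[2, 4, 4, 4, 72]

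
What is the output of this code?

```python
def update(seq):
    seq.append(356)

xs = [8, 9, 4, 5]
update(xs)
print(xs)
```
[8, 9, 4, 5, 356]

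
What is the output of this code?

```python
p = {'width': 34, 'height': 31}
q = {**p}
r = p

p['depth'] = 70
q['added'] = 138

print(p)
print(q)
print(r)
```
{'width': 34, 'height': 31, 'depth': 70}
{'width': 34, 'height': 31, 'added': 138}
{'width': 34, 'height': 31, 'depth': 70}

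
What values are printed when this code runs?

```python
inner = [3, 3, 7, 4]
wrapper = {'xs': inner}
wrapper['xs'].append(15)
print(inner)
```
[3, 3, 7, 4, 15]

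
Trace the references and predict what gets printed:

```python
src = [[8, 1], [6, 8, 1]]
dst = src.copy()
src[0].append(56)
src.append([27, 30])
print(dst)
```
[[8, 1, 56], [6, 8, 1]]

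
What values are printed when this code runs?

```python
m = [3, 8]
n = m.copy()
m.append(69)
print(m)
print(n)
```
[3, 8, 69]
[3, 8]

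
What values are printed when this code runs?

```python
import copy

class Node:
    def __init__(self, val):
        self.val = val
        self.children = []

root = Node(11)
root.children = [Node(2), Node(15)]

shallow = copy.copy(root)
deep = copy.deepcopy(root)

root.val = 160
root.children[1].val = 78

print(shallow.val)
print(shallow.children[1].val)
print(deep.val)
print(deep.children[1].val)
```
11
78
11
15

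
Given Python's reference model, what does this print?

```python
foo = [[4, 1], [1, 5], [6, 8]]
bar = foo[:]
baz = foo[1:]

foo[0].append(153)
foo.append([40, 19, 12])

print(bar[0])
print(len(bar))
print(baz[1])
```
[4, 1, 153]
3
[6, 8]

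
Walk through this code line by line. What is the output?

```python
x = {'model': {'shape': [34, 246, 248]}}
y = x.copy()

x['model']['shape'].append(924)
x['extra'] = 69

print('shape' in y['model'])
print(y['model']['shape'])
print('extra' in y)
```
True
[34, 246, 248, 924]
False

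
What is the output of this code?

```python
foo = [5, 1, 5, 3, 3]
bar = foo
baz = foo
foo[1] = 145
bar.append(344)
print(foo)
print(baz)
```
[5, 145, 5, 3, 3, 344]
[5, 145, 5, 3, 3, 344]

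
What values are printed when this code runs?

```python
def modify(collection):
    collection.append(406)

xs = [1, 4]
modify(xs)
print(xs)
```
[1, 4, 406]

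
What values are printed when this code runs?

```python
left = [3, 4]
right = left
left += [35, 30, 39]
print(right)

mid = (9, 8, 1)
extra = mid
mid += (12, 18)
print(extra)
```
[3, 4, 35, 30, 39]
(9, 8, 1)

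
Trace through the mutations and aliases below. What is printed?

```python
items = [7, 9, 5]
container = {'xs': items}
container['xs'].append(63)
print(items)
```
[7, 9, 5, 63]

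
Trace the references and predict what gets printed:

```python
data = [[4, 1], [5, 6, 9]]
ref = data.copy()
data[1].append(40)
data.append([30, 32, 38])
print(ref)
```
[[4, 1], [5, 6, 9, 40]]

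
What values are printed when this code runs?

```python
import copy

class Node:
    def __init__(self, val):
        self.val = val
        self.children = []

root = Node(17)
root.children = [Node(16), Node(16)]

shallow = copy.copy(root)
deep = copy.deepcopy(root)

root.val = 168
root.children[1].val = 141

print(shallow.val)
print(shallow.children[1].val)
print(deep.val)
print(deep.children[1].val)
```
17
141
17
16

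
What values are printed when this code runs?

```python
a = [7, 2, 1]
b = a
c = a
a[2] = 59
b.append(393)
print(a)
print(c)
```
[7, 2, 59, 393]
[7, 2, 59, 393]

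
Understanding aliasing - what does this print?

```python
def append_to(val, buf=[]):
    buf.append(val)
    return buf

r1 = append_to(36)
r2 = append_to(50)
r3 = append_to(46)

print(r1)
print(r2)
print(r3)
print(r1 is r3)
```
[36, 50, 46]
[36, 50, 46]
[36, 50, 46]
True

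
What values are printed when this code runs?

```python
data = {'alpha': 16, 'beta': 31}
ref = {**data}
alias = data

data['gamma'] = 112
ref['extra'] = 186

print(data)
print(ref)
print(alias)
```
{'alpha': 16, 'beta': 31, 'gamma': 112}
{'alpha': 16, 'beta': 31, 'extra': 186}
{'alpha': 16, 'beta': 31, 'gamma': 112}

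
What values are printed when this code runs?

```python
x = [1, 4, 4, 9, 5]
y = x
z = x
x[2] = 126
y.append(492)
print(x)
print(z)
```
[1, 4, 126, 9, 5, 492]
[1, 4, 126, 9, 5, 492]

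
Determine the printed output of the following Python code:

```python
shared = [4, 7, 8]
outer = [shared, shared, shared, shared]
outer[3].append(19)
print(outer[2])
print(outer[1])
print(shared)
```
[4, 7, 8, 19]
[4, 7, 8, 19]
[4, 7, 8, 19]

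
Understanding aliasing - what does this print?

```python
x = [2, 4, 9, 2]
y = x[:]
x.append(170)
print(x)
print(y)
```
[2, 4, 9, 2, 170]
[2, 4, 9, 2]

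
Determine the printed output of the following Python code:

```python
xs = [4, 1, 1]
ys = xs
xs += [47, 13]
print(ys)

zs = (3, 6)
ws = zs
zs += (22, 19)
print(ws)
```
[4, 1, 1, 47, 13]
(3, 6)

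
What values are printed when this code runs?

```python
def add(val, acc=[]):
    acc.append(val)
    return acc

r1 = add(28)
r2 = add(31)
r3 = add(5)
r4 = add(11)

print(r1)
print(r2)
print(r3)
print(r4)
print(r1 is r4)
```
[28, 31, 5, 11]
[28, 31, 5, 11]
[28, 31, 5, 11]
[28, 31, 5, 11]
True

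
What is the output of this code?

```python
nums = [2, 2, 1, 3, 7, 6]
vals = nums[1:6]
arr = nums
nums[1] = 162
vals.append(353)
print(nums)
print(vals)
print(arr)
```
[2, 162, 1, 3, 7, 6]
[2, 1, 3, 7, 6, 353]
[2, 162, 1, 3, 7, 6]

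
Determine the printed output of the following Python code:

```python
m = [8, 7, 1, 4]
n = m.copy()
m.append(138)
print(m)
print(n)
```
[8, 7, 1, 4, 138]
[8, 7, 1, 4]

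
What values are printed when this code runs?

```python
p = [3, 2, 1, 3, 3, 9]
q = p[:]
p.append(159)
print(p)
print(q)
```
[3, 2, 1, 3, 3, 9, 159]
[3, 2, 1, 3, 3, 9]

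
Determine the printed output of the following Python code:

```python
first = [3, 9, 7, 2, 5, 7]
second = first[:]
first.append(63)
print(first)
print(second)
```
[3, 9, 7, 2, 5, 7, 63]
[3, 9, 7, 2, 5, 7]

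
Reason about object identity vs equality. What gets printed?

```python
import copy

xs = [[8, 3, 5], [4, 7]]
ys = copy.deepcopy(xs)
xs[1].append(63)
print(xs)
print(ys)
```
[[8, 3, 5], [4, 7, 63]]
[[8, 3, 5], [4, 7]]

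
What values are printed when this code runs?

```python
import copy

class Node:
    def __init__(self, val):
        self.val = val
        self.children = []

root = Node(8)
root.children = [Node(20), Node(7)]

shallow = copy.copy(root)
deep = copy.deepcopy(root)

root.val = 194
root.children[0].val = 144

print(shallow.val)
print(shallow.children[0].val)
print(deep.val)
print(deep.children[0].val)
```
8
144
8
20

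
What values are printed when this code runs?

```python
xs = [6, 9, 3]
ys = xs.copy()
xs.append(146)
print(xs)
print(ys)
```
[6, 9, 3, 146]
[6, 9, 3]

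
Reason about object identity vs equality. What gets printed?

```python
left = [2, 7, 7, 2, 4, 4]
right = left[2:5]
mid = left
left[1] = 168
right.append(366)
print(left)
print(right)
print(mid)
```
[2, 168, 7, 2, 4, 4]
[7, 2, 4, 366]
[2, 168, 7, 2, 4, 4]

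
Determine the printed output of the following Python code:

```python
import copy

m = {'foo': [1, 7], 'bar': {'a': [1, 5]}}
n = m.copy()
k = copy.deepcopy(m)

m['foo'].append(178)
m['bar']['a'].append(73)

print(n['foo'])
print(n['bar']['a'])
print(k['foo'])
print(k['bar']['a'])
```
[1, 7, 178]
[1, 5, 73]
[1, 7]
[1, 5]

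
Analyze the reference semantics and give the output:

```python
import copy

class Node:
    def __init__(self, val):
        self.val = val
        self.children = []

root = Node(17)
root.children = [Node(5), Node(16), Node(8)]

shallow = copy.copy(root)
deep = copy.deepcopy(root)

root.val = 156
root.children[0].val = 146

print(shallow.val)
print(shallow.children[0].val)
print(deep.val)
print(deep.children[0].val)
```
17
146
17
5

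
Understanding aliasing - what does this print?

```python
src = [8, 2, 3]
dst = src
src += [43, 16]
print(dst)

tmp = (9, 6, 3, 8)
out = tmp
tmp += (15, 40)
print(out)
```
[8, 2, 3, 43, 16]
(9, 6, 3, 8)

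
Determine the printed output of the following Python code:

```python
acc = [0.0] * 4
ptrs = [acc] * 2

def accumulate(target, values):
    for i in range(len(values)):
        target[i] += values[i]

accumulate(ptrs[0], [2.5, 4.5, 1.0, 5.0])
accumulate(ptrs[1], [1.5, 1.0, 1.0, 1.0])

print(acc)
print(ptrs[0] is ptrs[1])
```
[4.0, 5.5, 2.0, 6.0]
True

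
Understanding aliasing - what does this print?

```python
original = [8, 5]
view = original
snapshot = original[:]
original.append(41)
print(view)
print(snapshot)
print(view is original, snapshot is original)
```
[8, 5, 41]
[8, 5]
True False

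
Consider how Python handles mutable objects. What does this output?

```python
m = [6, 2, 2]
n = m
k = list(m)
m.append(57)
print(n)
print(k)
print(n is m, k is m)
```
[6, 2, 2, 57]
[6, 2, 2]
True False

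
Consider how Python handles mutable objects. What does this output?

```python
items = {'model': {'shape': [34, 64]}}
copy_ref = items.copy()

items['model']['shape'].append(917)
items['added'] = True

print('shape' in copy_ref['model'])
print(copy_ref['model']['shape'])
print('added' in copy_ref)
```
True
[34, 64, 917]
False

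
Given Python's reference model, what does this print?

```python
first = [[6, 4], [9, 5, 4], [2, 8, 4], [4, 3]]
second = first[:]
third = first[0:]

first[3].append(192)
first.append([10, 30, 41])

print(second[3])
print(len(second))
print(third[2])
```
[4, 3, 192]
4
[2, 8, 4]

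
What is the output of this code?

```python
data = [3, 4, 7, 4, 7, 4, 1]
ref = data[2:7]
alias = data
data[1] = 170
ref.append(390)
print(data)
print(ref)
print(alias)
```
[3, 170, 7, 4, 7, 4, 1]
[7, 4, 7, 4, 1, 390]
[3, 170, 7, 4, 7, 4, 1]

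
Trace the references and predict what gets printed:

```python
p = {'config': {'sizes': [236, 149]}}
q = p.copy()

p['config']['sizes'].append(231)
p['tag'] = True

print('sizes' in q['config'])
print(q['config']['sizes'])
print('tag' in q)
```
True
[236, 149, 231]
False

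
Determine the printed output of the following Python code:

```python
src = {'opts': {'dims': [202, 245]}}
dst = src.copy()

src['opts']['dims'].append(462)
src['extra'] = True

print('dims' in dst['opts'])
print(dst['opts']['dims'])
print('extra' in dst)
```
True
[202, 245, 462]
False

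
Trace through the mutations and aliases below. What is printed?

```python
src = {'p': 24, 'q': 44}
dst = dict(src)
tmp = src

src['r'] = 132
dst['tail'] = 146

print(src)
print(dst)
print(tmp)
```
{'p': 24, 'q': 44, 'r': 132}
{'p': 24, 'q': 44, 'tail': 146}
{'p': 24, 'q': 44, 'r': 132}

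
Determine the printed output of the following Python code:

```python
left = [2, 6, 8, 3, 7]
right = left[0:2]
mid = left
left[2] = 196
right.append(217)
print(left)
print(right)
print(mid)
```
[2, 6, 196, 3, 7]
[2, 6, 217]
[2, 6, 196, 3, 7]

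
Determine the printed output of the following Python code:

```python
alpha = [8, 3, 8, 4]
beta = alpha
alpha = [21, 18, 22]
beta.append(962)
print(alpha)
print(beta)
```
[21, 18, 22]
[8, 3, 8, 4, 962]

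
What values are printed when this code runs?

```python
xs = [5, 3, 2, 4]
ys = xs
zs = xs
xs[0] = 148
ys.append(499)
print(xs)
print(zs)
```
[148, 3, 2, 4, 499]
[148, 3, 2, 4, 499]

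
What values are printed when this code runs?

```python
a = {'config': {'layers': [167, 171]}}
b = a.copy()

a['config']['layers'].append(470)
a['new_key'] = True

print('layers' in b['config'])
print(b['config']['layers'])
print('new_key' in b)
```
True
[167, 171, 470]
False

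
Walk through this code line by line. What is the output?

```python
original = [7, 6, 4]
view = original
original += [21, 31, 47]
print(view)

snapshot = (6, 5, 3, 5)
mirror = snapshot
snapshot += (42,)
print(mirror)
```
[7, 6, 4, 21, 31, 47]
(6, 5, 3, 5)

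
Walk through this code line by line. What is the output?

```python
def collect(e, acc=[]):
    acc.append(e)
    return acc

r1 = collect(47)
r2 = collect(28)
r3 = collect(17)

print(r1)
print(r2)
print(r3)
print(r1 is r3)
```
[47, 28, 17]
[47, 28, 17]
[47, 28, 17]
True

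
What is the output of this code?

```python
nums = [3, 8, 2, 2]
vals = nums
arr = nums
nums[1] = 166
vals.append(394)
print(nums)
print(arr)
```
[3, 166, 2, 2, 394]
[3, 166, 2, 2, 394]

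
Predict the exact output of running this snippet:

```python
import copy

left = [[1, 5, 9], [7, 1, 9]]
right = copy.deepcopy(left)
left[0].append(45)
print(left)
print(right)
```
[[1, 5, 9, 45], [7, 1, 9]]
[[1, 5, 9], [7, 1, 9]]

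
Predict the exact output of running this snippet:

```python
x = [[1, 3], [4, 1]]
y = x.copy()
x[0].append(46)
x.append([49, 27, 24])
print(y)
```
[[1, 3, 46], [4, 1]]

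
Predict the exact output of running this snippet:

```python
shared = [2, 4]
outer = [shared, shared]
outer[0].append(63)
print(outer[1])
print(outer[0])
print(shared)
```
[2, 4, 63]
[2, 4, 63]
[2, 4, 63]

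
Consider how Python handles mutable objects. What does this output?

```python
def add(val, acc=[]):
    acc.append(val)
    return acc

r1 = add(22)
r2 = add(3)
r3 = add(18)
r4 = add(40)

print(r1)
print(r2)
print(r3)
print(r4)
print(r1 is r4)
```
[22, 3, 18, 40]
[22, 3, 18, 40]
[22, 3, 18, 40]
[22, 3, 18, 40]
True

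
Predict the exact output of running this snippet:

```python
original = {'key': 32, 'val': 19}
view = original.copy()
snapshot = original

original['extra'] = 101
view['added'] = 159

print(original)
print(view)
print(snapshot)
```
{'key': 32, 'val': 19, 'extra': 101}
{'key': 32, 'val': 19, 'added': 159}
{'key': 32, 'val': 19, 'extra': 101}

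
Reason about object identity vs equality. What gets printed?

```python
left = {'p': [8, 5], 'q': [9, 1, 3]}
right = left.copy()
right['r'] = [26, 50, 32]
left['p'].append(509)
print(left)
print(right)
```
{'p': [8, 5, 509], 'q': [9, 1, 3]}
{'p': [8, 5, 509], 'q': [9, 1, 3], 'r': [26, 50, 32]}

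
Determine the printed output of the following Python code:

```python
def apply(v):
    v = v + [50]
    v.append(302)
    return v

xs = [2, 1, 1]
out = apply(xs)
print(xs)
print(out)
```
[2, 1, 1]
[2, 1, 1, 50, 302]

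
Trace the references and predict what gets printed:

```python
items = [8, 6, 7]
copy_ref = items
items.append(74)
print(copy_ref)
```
[8, 6, 7, 74]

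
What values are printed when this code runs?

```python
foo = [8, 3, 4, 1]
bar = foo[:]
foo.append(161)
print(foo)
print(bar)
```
[8, 3, 4, 1, 161]
[8, 3, 4, 1]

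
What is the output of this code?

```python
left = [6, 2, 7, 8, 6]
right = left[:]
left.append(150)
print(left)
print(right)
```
[6, 2, 7, 8, 6, 150]
[6, 2, 7, 8, 6]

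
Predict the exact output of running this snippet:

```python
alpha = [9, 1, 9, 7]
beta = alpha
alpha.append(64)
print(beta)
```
[9, 1, 9, 7, 64]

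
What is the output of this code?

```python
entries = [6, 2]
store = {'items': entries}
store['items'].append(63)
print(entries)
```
[6, 2, 63]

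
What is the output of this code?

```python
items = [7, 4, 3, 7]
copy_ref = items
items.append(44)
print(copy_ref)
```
[7, 4, 3, 7, 44]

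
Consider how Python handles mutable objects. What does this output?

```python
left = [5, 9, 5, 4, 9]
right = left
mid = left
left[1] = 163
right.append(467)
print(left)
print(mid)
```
[5, 163, 5, 4, 9, 467]
[5, 163, 5, 4, 9, 467]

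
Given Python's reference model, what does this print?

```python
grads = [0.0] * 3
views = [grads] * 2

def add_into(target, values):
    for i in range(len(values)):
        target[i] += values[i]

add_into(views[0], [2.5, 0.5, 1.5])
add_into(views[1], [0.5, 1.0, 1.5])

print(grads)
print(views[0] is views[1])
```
[3.0, 1.5, 3.0]
True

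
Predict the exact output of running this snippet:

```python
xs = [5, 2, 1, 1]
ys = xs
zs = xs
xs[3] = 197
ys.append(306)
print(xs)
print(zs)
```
[5, 2, 1, 197, 306]
[5, 2, 1, 197, 306]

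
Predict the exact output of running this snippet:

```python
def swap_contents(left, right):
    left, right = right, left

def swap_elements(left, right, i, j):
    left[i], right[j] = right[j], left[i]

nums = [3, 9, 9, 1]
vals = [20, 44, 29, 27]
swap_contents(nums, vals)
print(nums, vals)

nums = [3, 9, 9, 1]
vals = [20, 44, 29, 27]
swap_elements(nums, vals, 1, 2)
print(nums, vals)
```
[3, 9, 9, 1] [20, 44, 29, 27]
[3, 29, 9, 1] [20, 44, 9, 27]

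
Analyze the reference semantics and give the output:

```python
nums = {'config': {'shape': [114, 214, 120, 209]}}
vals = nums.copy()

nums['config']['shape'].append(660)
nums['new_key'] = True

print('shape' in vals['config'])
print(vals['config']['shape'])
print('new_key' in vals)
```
True
[114, 214, 120, 209, 660]
False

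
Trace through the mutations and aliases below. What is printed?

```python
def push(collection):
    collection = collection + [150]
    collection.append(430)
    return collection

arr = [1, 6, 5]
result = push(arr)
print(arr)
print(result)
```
[1, 6, 5]
[1, 6, 5, 150, 430]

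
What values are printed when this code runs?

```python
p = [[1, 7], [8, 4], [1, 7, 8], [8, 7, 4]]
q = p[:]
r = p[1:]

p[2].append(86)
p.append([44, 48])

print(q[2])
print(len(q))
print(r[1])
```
[1, 7, 8, 86]
4
[1, 7, 8, 86]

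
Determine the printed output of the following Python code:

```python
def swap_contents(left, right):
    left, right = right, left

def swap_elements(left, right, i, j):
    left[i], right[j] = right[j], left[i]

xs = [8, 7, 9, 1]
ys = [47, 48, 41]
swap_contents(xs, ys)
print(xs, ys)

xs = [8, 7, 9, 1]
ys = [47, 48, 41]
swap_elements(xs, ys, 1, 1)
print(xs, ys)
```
[8, 7, 9, 1] [47, 48, 41]
[8, 48, 9, 1] [47, 7, 41]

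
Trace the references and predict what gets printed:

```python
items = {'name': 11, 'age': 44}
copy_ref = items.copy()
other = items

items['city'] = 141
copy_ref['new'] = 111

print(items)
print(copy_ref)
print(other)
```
{'name': 11, 'age': 44, 'city': 141}
{'name': 11, 'age': 44, 'new': 111}
{'name': 11, 'age': 44, 'city': 141}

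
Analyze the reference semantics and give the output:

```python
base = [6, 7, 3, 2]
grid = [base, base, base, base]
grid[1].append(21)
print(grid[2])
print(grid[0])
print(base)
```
[6, 7, 3, 2, 21]
[6, 7, 3, 2, 21]
[6, 7, 3, 2, 21]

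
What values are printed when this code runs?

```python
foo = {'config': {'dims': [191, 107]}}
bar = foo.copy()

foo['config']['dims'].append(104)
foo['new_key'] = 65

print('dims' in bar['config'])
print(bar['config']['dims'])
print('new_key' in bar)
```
True
[191, 107, 104]
False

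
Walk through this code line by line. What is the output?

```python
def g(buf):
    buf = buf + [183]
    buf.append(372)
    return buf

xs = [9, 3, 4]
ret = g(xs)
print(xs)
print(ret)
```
[9, 3, 4]
[9, 3, 4, 183, 372]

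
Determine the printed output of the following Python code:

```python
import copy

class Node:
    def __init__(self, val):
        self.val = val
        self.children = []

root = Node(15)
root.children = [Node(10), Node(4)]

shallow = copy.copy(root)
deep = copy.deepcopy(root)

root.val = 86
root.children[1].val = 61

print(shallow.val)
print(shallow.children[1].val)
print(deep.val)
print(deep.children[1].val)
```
15
61
15
4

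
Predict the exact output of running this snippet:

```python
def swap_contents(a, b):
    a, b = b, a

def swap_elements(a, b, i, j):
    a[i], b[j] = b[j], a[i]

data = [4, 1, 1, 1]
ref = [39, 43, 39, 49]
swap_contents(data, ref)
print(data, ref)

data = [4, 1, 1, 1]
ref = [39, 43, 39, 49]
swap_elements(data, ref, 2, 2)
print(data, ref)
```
[4, 1, 1, 1] [39, 43, 39, 49]
[4, 1, 39, 1] [39, 43, 1, 49]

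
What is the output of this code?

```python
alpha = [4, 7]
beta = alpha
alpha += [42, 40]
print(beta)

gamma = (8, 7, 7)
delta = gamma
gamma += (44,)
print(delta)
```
[4, 7, 42, 40]
(8, 7, 7)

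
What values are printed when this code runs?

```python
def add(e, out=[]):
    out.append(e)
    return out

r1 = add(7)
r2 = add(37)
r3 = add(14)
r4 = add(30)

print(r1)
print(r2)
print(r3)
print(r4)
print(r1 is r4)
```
[7, 37, 14, 30]
[7, 37, 14, 30]
[7, 37, 14, 30]
[7, 37, 14, 30]
True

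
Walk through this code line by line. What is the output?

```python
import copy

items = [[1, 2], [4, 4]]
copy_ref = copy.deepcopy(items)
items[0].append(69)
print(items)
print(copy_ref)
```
[[1, 2, 69], [4, 4]]
[[1, 2], [4, 4]]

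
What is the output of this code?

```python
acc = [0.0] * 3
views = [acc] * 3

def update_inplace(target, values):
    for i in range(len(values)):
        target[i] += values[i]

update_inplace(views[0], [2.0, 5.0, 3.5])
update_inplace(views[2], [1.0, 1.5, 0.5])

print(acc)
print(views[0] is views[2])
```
[3.0, 6.5, 4.0]
True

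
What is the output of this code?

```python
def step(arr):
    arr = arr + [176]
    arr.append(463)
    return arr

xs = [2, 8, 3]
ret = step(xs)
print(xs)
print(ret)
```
[2, 8, 3]
[2, 8, 3, 176, 463]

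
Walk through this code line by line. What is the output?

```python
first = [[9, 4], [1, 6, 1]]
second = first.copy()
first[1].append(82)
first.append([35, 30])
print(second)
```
[[9, 4], [1, 6, 1, 82]]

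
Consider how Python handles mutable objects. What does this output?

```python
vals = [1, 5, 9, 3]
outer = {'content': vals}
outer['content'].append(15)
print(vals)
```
[1, 5, 9, 3, 15]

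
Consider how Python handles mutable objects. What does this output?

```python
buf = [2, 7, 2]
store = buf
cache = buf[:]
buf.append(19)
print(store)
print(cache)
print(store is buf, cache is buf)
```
[2, 7, 2, 19]
[2, 7, 2]
True False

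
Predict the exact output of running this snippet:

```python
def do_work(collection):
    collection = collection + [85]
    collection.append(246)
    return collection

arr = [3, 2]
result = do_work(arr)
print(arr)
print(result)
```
[3, 2]
[3, 2, 85, 246]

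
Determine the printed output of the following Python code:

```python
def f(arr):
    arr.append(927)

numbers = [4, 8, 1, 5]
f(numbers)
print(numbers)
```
[4, 8, 1, 5, 927]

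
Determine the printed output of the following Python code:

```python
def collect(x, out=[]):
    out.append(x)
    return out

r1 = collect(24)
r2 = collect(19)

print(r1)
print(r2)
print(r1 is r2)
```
[24, 19]
[24, 19]
True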